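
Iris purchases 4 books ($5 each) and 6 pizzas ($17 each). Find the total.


Cost of books:
4 x $5 = $20
Cost of pizzas:
6 x $17 = $102
Add both:
$20 + $102 = $122

$122


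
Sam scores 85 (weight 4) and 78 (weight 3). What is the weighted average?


Weighted sum:
4 x 85 + 3 x 78 = 574
Total weight:
4 + 3 = 7
Weighted average:
574 / 7 = 82

82


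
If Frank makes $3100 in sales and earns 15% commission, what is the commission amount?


Convert rate to decimal:
15% = 0.15
Multiply by sales:
$3100 x 0.15 = $465

$465


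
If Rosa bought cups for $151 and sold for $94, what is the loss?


Selling price = $94
Cost price = $151
Loss = cost price - selling price:
Loss = $151 - $94 = $57

$57


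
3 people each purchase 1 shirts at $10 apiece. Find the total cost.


Cost per person:
1 x $10 = $10
Group total:
3 x $10 = $30

$30


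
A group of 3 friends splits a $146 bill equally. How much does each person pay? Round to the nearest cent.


Total bill: $146
Number of people: 3
Each pays: $146 / 3 = $48.6666... ≈ $48.67

$48.67


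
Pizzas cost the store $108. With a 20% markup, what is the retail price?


Calculate the markup amount:
20% of $108 = $21.60
Add to cost:
$108 + $21.60 = $129.60

$129.60


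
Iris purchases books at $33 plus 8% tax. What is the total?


Calculate the tax:
8% of $33 = $2.64
Add tax to price:
$33 + $2.64 = $35.64

$35.64


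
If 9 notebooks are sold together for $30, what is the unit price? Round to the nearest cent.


Total cost: $30
Number of items: 9
Unit price: $30 / 9 = $3.3333... ≈ $3.33

$3.33


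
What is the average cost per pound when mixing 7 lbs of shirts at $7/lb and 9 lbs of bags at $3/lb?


Cost of shirts:
7 x $7 = $49
Cost of bags:
9 x $3 = $27
Total cost: $49 + $27 = $76
Total weight: 16 lbs
Average: $76 / 16 = $4.75/lb

$4.75/lb


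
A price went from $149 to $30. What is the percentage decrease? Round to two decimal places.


Find the absolute change:
|30 - 149| = 119
Divide by original and multiply by 100:
119 / 149 x 100 = 79.8657...% ≈ 79.87%

79.87%


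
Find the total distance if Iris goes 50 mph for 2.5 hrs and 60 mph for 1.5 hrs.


Leg 1 distance:
50 x 2.5 = 125 miles
Leg 2 distance:
60 x 1.5 = 90 miles
Total distance:
125 + 90 = 215 miles

215 miles


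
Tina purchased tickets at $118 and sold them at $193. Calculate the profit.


Selling price = $193
Cost price = $118
Profit = selling price - cost price:
Profit = $193 - $118 = $75

$75


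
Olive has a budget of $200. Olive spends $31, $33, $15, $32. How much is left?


Add up expenses:
$31 + $33 + $15 + $32 = $111
Subtract from budget:
$200 - $111 = $89

$89


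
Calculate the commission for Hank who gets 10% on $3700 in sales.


Convert rate to decimal:
10% = 0.1
Multiply by sales:
$3700 x 0.1 = $370

$370


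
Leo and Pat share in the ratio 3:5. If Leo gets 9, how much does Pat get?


Find the multiplier:
9 / 3 = 3
Apply to Pat's share:
5 x 3 = 15

15


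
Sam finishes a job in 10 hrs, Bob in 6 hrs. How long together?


Sam's rate: 1/10 of the job per hour
Bob's rate: 1/6 of the job per hour
Combined rate: 1/10 + 1/6 = 4/15 per hour
Time = 1 / (4/15) = 15/4 = 3.75 hours

3.75 hours


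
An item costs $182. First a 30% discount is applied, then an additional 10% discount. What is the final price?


First discount:
30% of $182 = $54.60
Price after first discount:
$182 - $54.60 = $127.40
Second discount:
10% of $127.40 = $12.74
Final price:
$127.40 - $12.74 = $114.66

$114.66


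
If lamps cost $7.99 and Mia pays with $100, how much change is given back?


Start with the amount paid:
$100
Subtract the price:
$100 - $7.99 = $92.01

$92.01


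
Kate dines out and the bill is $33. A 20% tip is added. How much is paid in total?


Calculate the tip:
20% of $33 = $6.60
Add tip to meal cost:
$33 + $6.60 = $39.60

$39.60


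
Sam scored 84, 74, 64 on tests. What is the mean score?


Add the scores:
84 + 74 + 64 = 222
Divide by the number of tests:
222 / 3 = 74

74


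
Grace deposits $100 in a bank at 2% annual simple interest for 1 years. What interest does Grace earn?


Use the formula I = P x R x T / 100
P x R x T = 100 x 2 x 1 = 200
I = 200 / 100 = $2

$2


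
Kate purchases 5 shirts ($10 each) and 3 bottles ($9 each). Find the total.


Cost of shirts:
5 x $10 = $50
Cost of bottles:
3 x $9 = $27
Add both:
$50 + $27 = $77

$77


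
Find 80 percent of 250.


Convert percentage to decimal:
80% = 0.8
Multiply:
250 x 0.8 = 200

200


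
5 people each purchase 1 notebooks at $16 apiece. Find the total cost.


Cost per person:
1 x $16 = $16
Group total:
5 x $16 = $80

$80


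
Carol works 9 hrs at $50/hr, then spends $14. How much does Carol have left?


Calculate earnings:
9 x $50 = $450
Subtract spending:
$450 - $14 = $436

$436


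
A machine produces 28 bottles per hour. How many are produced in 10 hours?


Production rate: 28 bottles per hour
Time: 10 hours
Total: 28 x 10 = 280 bottles

280 bottles


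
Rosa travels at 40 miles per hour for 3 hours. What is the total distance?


Use the formula: distance = speed x time
Speed = 40 mph, Time = 3 hours
40 x 3 = 120 miles

120 miles


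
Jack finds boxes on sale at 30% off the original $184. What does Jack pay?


Calculate the discount amount:
30% of $184 = $55.20
Subtract from original:
$184 - $55.20 = $128.80

$128.80


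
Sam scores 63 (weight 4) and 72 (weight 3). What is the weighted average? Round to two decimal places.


Weighted sum:
4 x 63 + 3 x 72 = 468
Total weight:
4 + 3 = 7
Weighted average:
468 / 7 = 66.8571... ≈ 66.86

66.86


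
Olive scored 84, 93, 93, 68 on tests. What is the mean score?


Add the scores:
84 + 93 + 93 + 68 = 338
Divide by the number of tests:
338 / 4 = 84.5

84.5


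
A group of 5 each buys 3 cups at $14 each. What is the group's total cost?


Cost per person:
3 x $14 = $42
Group total:
5 x $42 = $210

$210


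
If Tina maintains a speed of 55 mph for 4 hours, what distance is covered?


Use the formula: distance = speed x time
Speed = 55 mph, Time = 4 hours
55 x 4 = 220 miles

220 miles


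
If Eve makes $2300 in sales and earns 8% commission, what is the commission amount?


Convert rate to decimal:
8% = 0.08
Multiply by sales:
$2300 x 0.08 = $184

$184


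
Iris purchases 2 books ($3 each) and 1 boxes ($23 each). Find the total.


Cost of books:
2 x $3 = $6
Cost of boxes:
1 x $23 = $23
Add both:
$6 + $23 = $29

$29


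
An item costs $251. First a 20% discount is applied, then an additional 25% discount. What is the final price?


First discount:
20% of $251 = $50.20
Price after first discount:
$251 - $50.20 = $200.80
Second discount:
25% of $200.80 = $50.20
Final price:
$200.80 - $50.20 = $150.60

$150.60


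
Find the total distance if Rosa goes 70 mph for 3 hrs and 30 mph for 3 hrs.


Leg 1 distance:
70 x 3 = 210 miles
Leg 2 distance:
30 x 3 = 90 miles
Total distance:
210 + 90 = 300 miles

300 miles


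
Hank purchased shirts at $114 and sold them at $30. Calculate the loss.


Selling price = $30
Cost price = $114
Loss = cost price - selling price:
Loss = $114 - $30 = $84

$84


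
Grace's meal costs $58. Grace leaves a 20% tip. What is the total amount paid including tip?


Calculate the tip:
20% of $58 = $11.60
Add tip to meal cost:
$58 + $11.60 = $69.60

$69.60


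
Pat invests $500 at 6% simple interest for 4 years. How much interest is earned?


Use the formula I = P x R x T / 100
P x R x T = 500 x 6 x 4 = 12000
I = 12000 / 100 = $120

$120


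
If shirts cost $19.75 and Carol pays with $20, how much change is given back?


Start with the amount paid:
$20
Subtract the price:
$20 - $19.75 = $0.25

$0.25


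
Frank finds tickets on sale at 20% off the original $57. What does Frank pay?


Calculate the discount amount:
20% of $57 = $11.40
Subtract from original:
$57 - $11.40 = $45.60

$45.60


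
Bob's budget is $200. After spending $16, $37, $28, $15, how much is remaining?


Add up expenses:
$16 + $37 + $28 + $15 = $96
Subtract from budget:
$200 - $96 = $104

$104


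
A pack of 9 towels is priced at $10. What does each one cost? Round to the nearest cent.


Total cost: $10
Number of items: 9
Unit price: $10 / 9 = $1.1111... ≈ $1.11

$1.11


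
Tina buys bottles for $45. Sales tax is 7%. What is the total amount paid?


Calculate the tax:
7% of $45 = $3.15
Add tax to price:
$45 + $3.15 = $48.15

$48.15


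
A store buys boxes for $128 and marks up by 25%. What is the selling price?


Calculate the markup amount:
25% of $128 = $32
Add to cost:
$128 + $32 = $160

$160


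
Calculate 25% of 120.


Convert percentage to decimal:
25% = 0.25
Multiply:
120 x 0.25 = 30

30


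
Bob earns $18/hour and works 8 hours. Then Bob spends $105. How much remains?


Calculate earnings:
8 x $18 = $144
Subtract spending:
$144 - $105 = $39

$39


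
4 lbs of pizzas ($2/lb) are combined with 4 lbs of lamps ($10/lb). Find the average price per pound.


Cost of pizzas:
4 x $2 = $8
Cost of lamps:
4 x $10 = $40
Total cost: $8 + $40 = $48
Total weight: 8 lbs
Average: $48 / 8 = $6/lb

$6/lb


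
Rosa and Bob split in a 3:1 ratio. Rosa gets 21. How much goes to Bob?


Find the multiplier:
21 / 3 = 7
Apply to Bob's share:
1 x 7 = 7

7


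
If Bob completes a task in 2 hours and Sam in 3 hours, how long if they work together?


Bob's rate: 1/2 of the job per hour
Sam's rate: 1/3 of the job per hour
Combined rate: 1/2 + 1/3 = 5/6 per hour
Time = 1 / (5/6) = 6/5 = 1.2 hours

1.2 hours


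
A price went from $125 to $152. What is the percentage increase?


Find the absolute change:
|152 - 125| = 27
Divide by original and multiply by 100:
27 / 125 x 100 = 21.6%

21.6%


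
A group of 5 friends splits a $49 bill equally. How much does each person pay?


Total bill: $49
Number of people: 5
Each pays: $49 / 5 = $9.80

$9.80


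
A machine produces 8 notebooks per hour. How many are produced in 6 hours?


Production rate: 8 notebooks per hour
Time: 6 hours
Total: 8 x 6 = 48 notebooks

48 notebooks


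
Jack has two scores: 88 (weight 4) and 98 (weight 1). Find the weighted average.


Weighted sum:
4 x 88 + 1 x 98 = 450
Total weight:
4 + 1 = 5
Weighted average:
450 / 5 = 90

90


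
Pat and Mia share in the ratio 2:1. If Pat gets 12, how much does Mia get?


Find the multiplier:
12 / 2 = 6
Apply to Mia's share:
1 x 6 = 6

6


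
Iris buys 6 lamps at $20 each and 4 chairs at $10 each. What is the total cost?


Cost of lamps:
6 x $20 = $120
Cost of chairs:
4 x $10 = $40
Add both:
$120 + $40 = $160

$160


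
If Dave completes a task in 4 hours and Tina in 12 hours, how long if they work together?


Dave's rate: 1/4 of the job per hour
Tina's rate: 1/12 of the job per hour
Combined rate: 1/4 + 1/12 = 1/3 per hour
Time = 1 / (1/3) = 3 hours

3 hours


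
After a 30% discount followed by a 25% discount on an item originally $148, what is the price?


First discount:
30% of $148 = $44.40
Price after first discount:
$148 - $44.40 = $103.60
Second discount:
25% of $103.60 = $25.90
Final price:
$103.60 - $25.90 = $77.70

$77.70


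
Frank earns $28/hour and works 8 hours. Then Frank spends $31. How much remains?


Calculate earnings:
8 x $28 = $224
Subtract spending:
$224 - $31 = $193

$193


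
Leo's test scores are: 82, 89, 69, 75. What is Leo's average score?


Add the scores:
82 + 89 + 69 + 75 = 315
Divide by the number of tests:
315 / 4 = 78.75

78.75


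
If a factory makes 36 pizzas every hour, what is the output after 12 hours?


Production rate: 36 pizzas per hour
Time: 12 hours
Total: 36 x 12 = 432 pizzas

432 pizzas


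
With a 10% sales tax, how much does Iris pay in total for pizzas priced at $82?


Calculate the tax:
10% of $82 = $8.20
Add tax to price:
$82 + $8.20 = $90.20

$90.20


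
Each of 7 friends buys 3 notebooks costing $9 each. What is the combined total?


Cost per person:
3 x $9 = $27
Group total:
7 x $27 = $189

$189


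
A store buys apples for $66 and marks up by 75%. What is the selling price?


Calculate the markup amount:
75% of $66 = $49.50
Add to cost:
$66 + $49.50 = $115.50

$115.50


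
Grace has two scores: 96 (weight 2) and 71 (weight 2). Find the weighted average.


Weighted sum:
2 x 96 + 2 x 71 = 334
Total weight:
2 + 2 = 4
Weighted average:
334 / 4 = 83.5

83.5


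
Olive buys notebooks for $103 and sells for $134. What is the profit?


Selling price = $134
Cost price = $103
Profit = selling price - cost price:
Profit = $134 - $103 = $31

$31


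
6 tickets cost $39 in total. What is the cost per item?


Total cost: $39
Number of items: 6
Unit price: $39 / 6 = $6.50

$6.50


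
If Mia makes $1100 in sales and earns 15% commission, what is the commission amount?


Convert rate to decimal:
15% = 0.15
Multiply by sales:
$1100 x 0.15 = $165

$165


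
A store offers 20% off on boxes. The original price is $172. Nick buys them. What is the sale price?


Calculate the discount amount:
20% of $172 = $34.40
Subtract from original:
$172 - $34.40 = $137.60

$137.60


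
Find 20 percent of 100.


Convert percentage to decimal:
20% = 0.2
Multiply:
100 x 0.2 = 20

20


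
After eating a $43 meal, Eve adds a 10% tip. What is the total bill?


Calculate the tip:
10% of $43 = $4.30
Add tip to meal cost:
$43 + $4.30 = $47.30

$47.30


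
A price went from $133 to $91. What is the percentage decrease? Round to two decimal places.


Find the absolute change:
|91 - 133| = 42
Divide by original and multiply by 100:
42 / 133 x 100 = 31.5789...% ≈ 31.58%

31.58%


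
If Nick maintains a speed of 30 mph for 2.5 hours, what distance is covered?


Use the formula: distance = speed x time
Speed = 30 mph, Time = 2.5 hours
30 x 2.5 = 75 miles

75 miles


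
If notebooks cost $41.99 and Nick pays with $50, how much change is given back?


Start with the amount paid:
$50
Subtract the price:
$50 - $41.99 = $8.01

$8.01


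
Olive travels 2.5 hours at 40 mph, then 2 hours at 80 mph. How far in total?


Leg 1 distance:
40 x 2.5 = 100 miles
Leg 2 distance:
80 x 2 = 160 miles
Total distance:
100 + 160 = 260 miles

260 miles


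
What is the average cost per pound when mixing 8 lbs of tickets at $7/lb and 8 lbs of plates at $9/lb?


Cost of tickets:
8 x $7 = $56
Cost of plates:
8 x $9 = $72
Total cost: $56 + $72 = $128
Total weight: 16 lbs
Average: $128 / 16 = $8/lb

$8/lb


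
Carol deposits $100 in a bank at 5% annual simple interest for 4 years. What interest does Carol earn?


Use the formula I = P x R x T / 100
P x R x T = 100 x 5 x 4 = 2000
I = 2000 / 100 = $20

$20


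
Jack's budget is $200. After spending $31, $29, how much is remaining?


Add up expenses:
$31 + $29 = $60
Subtract from budget:
$200 - $60 = $140

$140


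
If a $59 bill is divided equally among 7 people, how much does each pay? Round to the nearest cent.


Total bill: $59
Number of people: 7
Each pays: $59 / 7 = $8.4285... ≈ $8.43

$8.43


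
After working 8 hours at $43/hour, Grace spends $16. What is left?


Calculate earnings:
8 x $43 = $344
Subtract spending:
$344 - $16 = $328

$328


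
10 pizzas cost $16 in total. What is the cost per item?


Total cost: $16
Number of items: 10
Unit price: $16 / 10 = $1.60

$1.60


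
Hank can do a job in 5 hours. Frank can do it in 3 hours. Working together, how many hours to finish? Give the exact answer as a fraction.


Hank's rate: 1/5 of the job per hour
Frank's rate: 1/3 of the job per hour
Combined rate: 1/5 + 1/3 = 8/15 per hour
Time = 1 / (8/15) = 15/8 hours (≈ 1.88 hours)

15/8 hours


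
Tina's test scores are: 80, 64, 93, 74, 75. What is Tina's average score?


Add the scores:
80 + 64 + 93 + 74 + 75 = 386
Divide by the number of tests:
386 / 5 = 77.2

77.2


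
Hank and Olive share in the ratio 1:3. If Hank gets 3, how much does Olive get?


Find the multiplier:
3 / 1 = 3
Apply to Olive's share:
3 x 3 = 9

9


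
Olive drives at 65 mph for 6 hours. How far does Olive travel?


Use the formula: distance = speed x time
Speed = 65 mph, Time = 6 hours
65 x 6 = 390 miles

390 miles


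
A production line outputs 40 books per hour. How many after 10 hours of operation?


Production rate: 40 books per hour
Time: 10 hours
Total: 40 x 10 = 400 books

400 books


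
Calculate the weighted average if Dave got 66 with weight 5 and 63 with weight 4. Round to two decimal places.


Weighted sum:
5 x 66 + 4 x 63 = 582
Total weight:
5 + 4 = 9
Weighted average:
582 / 9 = 64.6666... ≈ 64.67

64.67


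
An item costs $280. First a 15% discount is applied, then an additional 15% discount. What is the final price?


First discount:
15% of $280 = $42
Price after first discount:
$280 - $42 = $238
Second discount:
15% of $238 = $35.70
Final price:
$238 - $35.70 = $202.30

$202.30


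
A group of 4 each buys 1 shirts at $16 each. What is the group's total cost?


Cost per person:
1 x $16 = $16
Group total:
4 x $16 = $64

$64


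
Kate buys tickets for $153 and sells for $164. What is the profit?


Selling price = $164
Cost price = $153
Profit = selling price - cost price:
Profit = $164 - $153 = $11

$11


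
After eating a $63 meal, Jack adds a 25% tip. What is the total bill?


Calculate the tip:
25% of $63 = $15.75
Add tip to meal cost:
$63 + $15.75 = $78.75

$78.75


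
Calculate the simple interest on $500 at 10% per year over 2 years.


Use the formula I = P x R x T / 100
P x R x T = 500 x 10 x 2 = 10000
I = 10000 / 100 = $100

$100


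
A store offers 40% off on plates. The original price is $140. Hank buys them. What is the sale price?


Calculate the discount amount:
40% of $140 = $56
Subtract from original:
$140 - $56 = $84

$84


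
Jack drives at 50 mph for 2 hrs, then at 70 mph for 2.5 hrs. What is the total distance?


Leg 1 distance:
50 x 2 = 100 miles
Leg 2 distance:
70 x 2.5 = 175 miles
Total distance:
100 + 175 = 275 miles

275 miles


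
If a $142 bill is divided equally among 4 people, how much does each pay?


Total bill: $142
Number of people: 4
Each pays: $142 / 4 = $35.50

$35.50


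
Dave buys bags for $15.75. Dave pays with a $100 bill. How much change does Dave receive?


Start with the amount paid:
$100
Subtract the price:
$100 - $15.75 = $84.25

$84.25


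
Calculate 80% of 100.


Convert percentage to decimal:
80% = 0.8
Multiply:
100 x 0.8 = 80

80


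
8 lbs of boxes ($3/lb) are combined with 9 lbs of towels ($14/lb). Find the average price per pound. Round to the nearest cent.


Cost of boxes:
8 x $3 = $24
Cost of towels:
9 x $14 = $126
Total cost: $24 + $126 = $150
Total weight: 17 lbs
Average: $150 / 17 = $8.8235... ≈ $8.82/lb

$8.82/lb


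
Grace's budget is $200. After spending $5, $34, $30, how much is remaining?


Add up expenses:
$5 + $34 + $30 = $69
Subtract from budget:
$200 - $69 = $131

$131


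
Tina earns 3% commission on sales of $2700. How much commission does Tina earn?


Convert rate to decimal:
3% = 0.03
Multiply by sales:
$2700 x 0.03 = $81

$81


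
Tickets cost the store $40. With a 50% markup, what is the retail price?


Calculate the markup amount:
50% of $40 = $20
Add to cost:
$40 + $20 = $60

$60


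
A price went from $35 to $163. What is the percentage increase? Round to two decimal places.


Find the absolute change:
|163 - 35| = 128
Divide by original and multiply by 100:
128 / 35 x 100 = 365.7142...% ≈ 365.71%

365.71%


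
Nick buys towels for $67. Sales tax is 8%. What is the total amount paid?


Calculate the tax:
8% of $67 = $5.36
Add tax to price:
$67 + $5.36 = $72.36

$72.36


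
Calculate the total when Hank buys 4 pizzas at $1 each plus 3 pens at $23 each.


Cost of pizzas:
4 x $1 = $4
Cost of pens:
3 x $23 = $69
Add both:
$4 + $69 = $73

$73


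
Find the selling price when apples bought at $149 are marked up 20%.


Calculate the markup amount:
20% of $149 = $29.80
Add to cost:
$149 + $29.80 = $178.80

$178.80


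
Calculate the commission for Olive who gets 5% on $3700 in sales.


Convert rate to decimal:
5% = 0.05
Multiply by sales:
$3700 x 0.05 = $185

$185


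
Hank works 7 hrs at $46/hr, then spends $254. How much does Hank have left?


Calculate earnings:
7 x $46 = $322
Subtract spending:
$322 - $254 = $68

$68


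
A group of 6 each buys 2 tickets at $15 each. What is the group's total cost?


Cost per person:
2 x $15 = $30
Group total:
6 x $30 = $180

$180


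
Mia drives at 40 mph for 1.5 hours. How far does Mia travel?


Use the formula: distance = speed x time
Speed = 40 mph, Time = 1.5 hours
40 x 1.5 = 60 miles

60 miles


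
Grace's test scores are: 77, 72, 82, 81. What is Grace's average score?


Add the scores:
77 + 72 + 82 + 81 = 312
Divide by the number of tests:
312 / 4 = 78

78


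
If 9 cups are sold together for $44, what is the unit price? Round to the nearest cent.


Total cost: $44
Number of items: 9
Unit price: $44 / 9 = $4.8888... ≈ $4.89

$4.89


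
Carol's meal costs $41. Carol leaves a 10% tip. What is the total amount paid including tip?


Calculate the tip:
10% of $41 = $4.10
Add tip to meal cost:
$41 + $4.10 = $45.10

$45.10


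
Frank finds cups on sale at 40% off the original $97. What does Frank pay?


Calculate the discount amount:
40% of $97 = $38.80
Subtract from original:
$97 - $38.80 = $58.20

$58.20


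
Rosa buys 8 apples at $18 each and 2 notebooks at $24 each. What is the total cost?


Cost of apples:
8 x $18 = $144
Cost of notebooks:
2 x $24 = $48
Add both:
$144 + $48 = $192

$192


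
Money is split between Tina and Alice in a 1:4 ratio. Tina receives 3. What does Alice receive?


Find the multiplier:
3 / 1 = 3
Apply to Alice's share:
4 x 3 = 12

12


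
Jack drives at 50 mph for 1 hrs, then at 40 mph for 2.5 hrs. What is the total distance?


Leg 1 distance:
50 x 1 = 50 miles
Leg 2 distance:
40 x 2.5 = 100 miles
Total distance:
50 + 100 = 150 miles

150 miles


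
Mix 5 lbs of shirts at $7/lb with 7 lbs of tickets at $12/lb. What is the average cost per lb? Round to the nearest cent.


Cost of shirts:
5 x $7 = $35
Cost of tickets:
7 x $12 = $84
Total cost: $35 + $84 = $119
Total weight: 12 lbs
Average: $119 / 12 = $9.9166... ≈ $9.92/lb

$9.92/lb


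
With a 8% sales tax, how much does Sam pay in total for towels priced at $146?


Calculate the tax:
8% of $146 = $11.68
Add tax to price:
$146 + $11.68 = $157.68

$157.68


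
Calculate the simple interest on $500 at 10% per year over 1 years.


Use the formula I = P x R x T / 100
P x R x T = 500 x 10 x 1 = 5000
I = 5000 / 100 = $50

$50


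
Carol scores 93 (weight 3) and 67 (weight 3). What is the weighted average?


Weighted sum:
3 x 93 + 3 x 67 = 480
Total weight:
3 + 3 = 6
Weighted average:
480 / 6 = 80

80


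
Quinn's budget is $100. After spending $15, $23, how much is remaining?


Add up expenses:
$15 + $23 = $38
Subtract from budget:
$100 - $38 = $62

$62


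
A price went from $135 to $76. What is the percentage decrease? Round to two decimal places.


Find the absolute change:
|76 - 135| = 59
Divide by original and multiply by 100:
59 / 135 x 100 = 43.7037...% ≈ 43.7%

43.7%


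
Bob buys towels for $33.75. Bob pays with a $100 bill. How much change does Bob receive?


Start with the amount paid:
$100
Subtract the price:
$100 - $33.75 = $66.25

$66.25


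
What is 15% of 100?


Convert percentage to decimal:
15% = 0.15
Multiply:
100 x 0.15 = 15

15


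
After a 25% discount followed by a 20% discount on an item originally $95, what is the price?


First discount:
25% of $95 = $23.75
Price after first discount:
$95 - $23.75 = $71.25
Second discount:
20% of $71.25 = $14.25
Final price:
$71.25 - $14.25 = $57

$57


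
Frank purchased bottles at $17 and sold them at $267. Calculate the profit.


Selling price = $267
Cost price = $17
Profit = selling price - cost price:
Profit = $267 - $17 = $250

$250


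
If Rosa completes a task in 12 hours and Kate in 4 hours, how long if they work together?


Rosa's rate: 1/12 of the job per hour
Kate's rate: 1/4 of the job per hour
Combined rate: 1/12 + 1/4 = 1/3 per hour
Time = 1 / (1/3) = 3 hours

3 hours


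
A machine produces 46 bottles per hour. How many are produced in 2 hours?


Production rate: 46 bottles per hour
Time: 2 hours
Total: 46 x 2 = 92 bottles

92 bottles


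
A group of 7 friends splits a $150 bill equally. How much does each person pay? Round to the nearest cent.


Total bill: $150
Number of people: 7
Each pays: $150 / 7 = $21.4285... ≈ $21.43

$21.43


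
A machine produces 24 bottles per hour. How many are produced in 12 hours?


Production rate: 24 bottles per hour
Time: 12 hours
Total: 24 x 12 = 288 bottles

288 bottles


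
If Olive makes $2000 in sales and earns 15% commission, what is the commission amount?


Convert rate to decimal:
15% = 0.15
Multiply by sales:
$2000 x 0.15 = $300

$300


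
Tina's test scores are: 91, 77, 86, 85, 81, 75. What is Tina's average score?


Add the scores:
91 + 77 + 86 + 85 + 81 + 75 = 495
Divide by the number of tests:
495 / 6 = 82.5

82.5


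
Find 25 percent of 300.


Convert percentage to decimal:
25% = 0.25
Multiply:
300 x 0.25 = 75

75


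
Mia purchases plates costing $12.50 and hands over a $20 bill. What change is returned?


Start with the amount paid:
$20
Subtract the price:
$20 - $12.50 = $7.50

$7.50


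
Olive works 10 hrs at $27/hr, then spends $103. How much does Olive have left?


Calculate earnings:
10 x $27 = $270
Subtract spending:
$270 - $103 = $167

$167


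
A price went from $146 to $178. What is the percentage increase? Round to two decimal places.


Find the absolute change:
|178 - 146| = 32
Divide by original and multiply by 100:
32 / 146 x 100 = 21.9178...% ≈ 21.92%

21.92%


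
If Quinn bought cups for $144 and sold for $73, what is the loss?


Selling price = $73
Cost price = $144
Loss = cost price - selling price:
Loss = $144 - $73 = $71

$71


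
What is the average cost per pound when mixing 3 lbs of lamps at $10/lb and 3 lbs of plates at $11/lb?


Cost of lamps:
3 x $10 = $30
Cost of plates:
3 x $11 = $33
Total cost: $30 + $33 = $63
Total weight: 6 lbs
Average: $63 / 6 = $10.50/lb

$10.50/lb


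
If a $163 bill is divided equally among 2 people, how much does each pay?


Total bill: $163
Number of people: 2
Each pays: $163 / 2 = $81.50

$81.50


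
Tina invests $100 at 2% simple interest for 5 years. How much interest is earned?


Use the formula I = P x R x T / 100
P x R x T = 100 x 2 x 5 = 1000
I = 1000 / 100 = $10

$10


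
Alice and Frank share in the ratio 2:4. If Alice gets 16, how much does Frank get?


Find the multiplier:
16 / 2 = 8
Apply to Frank's share:
4 x 8 = 32

32


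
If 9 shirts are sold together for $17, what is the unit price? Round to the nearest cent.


Total cost: $17
Number of items: 9
Unit price: $17 / 9 = $1.8888... ≈ $1.89

$1.89


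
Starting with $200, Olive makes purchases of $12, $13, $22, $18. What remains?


Add up expenses:
$12 + $13 + $22 + $18 = $65
Subtract from budget:
$200 - $65 = $135

$135


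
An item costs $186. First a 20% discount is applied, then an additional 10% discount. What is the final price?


First discount:
20% of $186 = $37.20
Price after first discount:
$186 - $37.20 = $148.80
Second discount:
10% of $148.80 = $14.88
Final price:
$148.80 - $14.88 = $133.92

$133.92


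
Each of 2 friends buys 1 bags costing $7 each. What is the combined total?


Cost per person:
1 x $7 = $7
Group total:
2 x $7 = $14

$14


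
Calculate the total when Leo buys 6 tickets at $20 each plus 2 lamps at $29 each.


Cost of tickets:
6 x $20 = $120
Cost of lamps:
2 x $29 = $58
Add both:
$120 + $58 = $178

$178


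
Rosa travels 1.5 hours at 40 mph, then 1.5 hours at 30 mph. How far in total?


Leg 1 distance:
40 x 1.5 = 60 miles
Leg 2 distance:
30 x 1.5 = 45 miles
Total distance:
60 + 45 = 105 miles

105 miles


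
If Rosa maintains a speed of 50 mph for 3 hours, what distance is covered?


Use the formula: distance = speed x time
Speed = 50 mph, Time = 3 hours
50 x 3 = 150 miles

150 miles


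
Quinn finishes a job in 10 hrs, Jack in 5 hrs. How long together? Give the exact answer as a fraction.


Quinn's rate: 1/10 of the job per hour
Jack's rate: 1/5 of the job per hour
Combined rate: 1/10 + 1/5 = 3/10 per hour
Time = 1 / (3/10) = 10/3 hours (≈ 3.33 hours)

10/3 hours


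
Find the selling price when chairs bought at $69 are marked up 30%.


Calculate the markup amount:
30% of $69 = $20.70
Add to cost:
$69 + $20.70 = $89.70

$89.70


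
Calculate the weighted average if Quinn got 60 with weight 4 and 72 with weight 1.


Weighted sum:
4 x 60 + 1 x 72 = 312
Total weight:
4 + 1 = 5
Weighted average:
312 / 5 = 62.4

62.4


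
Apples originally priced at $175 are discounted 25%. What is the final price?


Calculate the discount amount:
25% of $175 = $43.75
Subtract from original:
$175 - $43.75 = $131.25

$131.25


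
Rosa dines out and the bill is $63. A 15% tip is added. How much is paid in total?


Calculate the tip:
15% of $63 = $9.45
Add tip to meal cost:
$63 + $9.45 = $72.45

$72.45


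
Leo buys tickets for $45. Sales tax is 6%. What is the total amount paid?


Calculate the tax:
6% of $45 = $2.70
Add tax to price:
$45 + $2.70 = $47.70

$47.70


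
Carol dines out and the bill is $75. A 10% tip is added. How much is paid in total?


Calculate the tip:
10% of $75 = $7.50
Add tip to meal cost:
$75 + $7.50 = $82.50

$82.50


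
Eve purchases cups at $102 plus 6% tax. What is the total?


Calculate the tax:
6% of $102 = $6.12
Add tax to price:
$102 + $6.12 = $108.12

$108.12


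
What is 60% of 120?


Convert percentage to decimal:
60% = 0.6
Multiply:
120 x 0.6 = 72

72


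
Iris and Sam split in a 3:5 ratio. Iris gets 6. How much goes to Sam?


Find the multiplier:
6 / 3 = 2
Apply to Sam's share:
5 x 2 = 10

10


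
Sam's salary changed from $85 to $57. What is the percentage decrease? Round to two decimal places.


Find the absolute change:
|57 - 85| = 28
Divide by original and multiply by 100:
28 / 85 x 100 = 32.9411...% ≈ 32.94%

32.94%


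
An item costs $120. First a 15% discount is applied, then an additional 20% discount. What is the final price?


First discount:
15% of $120 = $18
Price after first discount:
$120 - $18 = $102
Second discount:
20% of $102 = $20.40
Final price:
$102 - $20.40 = $81.60

$81.60


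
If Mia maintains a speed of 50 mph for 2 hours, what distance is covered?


Use the formula: distance = speed x time
Speed = 50 mph, Time = 2 hours
50 x 2 = 100 miles

100 miles


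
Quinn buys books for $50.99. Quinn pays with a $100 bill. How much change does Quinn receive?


Start with the amount paid:
$100
Subtract the price:
$100 - $50.99 = $49.01

$49.01


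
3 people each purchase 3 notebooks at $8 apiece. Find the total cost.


Cost per person:
3 x $8 = $24
Group total:
3 x $24 = $72

$72


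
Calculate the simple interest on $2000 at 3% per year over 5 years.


Use the formula I = P x R x T / 100
P x R x T = 2000 x 3 x 5 = 30000
I = 30000 / 100 = $300

$300


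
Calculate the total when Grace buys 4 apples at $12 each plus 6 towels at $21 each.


Cost of apples:
4 x $12 = $48
Cost of towels:
6 x $21 = $126
Add both:
$48 + $126 = $174

$174


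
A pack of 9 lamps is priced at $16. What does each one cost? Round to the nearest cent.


Total cost: $16
Number of items: 9
Unit price: $16 / 9 = $1.7777... ≈ $1.78

$1.78


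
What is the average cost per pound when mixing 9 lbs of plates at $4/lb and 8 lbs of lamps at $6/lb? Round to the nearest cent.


Cost of plates:
9 x $4 = $36
Cost of lamps:
8 x $6 = $48
Total cost: $36 + $48 = $84
Total weight: 17 lbs
Average: $84 / 17 = $4.9411... ≈ $4.94/lb

$4.94/lb


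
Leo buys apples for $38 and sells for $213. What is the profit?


Selling price = $213
Cost price = $38
Profit = selling price - cost price:
Profit = $213 - $38 = $175

$175


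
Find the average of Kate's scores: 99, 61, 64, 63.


Add the scores:
99 + 61 + 64 + 63 = 287
Divide by the number of tests:
287 / 4 = 71.75

71.75


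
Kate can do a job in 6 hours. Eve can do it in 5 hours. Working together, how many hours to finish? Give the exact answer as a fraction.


Kate's rate: 1/6 of the job per hour
Eve's rate: 1/5 of the job per hour
Combined rate: 1/6 + 1/5 = 11/30 per hour
Time = 1 / (11/30) = 30/11 hours (≈ 2.73 hours)

30/11 hours


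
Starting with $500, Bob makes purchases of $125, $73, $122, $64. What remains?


Add up expenses:
$125 + $73 + $122 + $64 = $384
Subtract from budget:
$500 - $384 = $116

$116


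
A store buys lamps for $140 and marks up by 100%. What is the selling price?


Calculate the markup amount:
100% of $140 = $140
Add to cost:
$140 + $140 = $280

$280


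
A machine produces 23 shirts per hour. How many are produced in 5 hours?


Production rate: 23 shirts per hour
Time: 5 hours
Total: 23 x 5 = 115 shirts

115 shirts


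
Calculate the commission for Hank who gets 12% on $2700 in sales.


Convert rate to decimal:
12% = 0.12
Multiply by sales:
$2700 x 0.12 = $324

$324


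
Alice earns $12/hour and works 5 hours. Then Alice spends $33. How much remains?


Calculate earnings:
5 x $12 = $60
Subtract spending:
$60 - $33 = $27

$27


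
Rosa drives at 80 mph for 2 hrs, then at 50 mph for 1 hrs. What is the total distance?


Leg 1 distance:
80 x 2 = 160 miles
Leg 2 distance:
50 x 1 = 50 miles
Total distance:
160 + 50 = 210 miles

210 miles


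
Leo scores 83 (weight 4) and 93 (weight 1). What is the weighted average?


Weighted sum:
4 x 83 + 1 x 93 = 425
Total weight:
4 + 1 = 5
Weighted average:
425 / 5 = 85

85


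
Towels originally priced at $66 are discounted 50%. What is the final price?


Calculate the discount amount:
50% of $66 = $33
Subtract from original:
$66 - $33 = $33

$33


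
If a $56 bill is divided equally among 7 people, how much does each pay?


Total bill: $56
Number of people: 7
Each pays: $56 / 7 = $8

$8


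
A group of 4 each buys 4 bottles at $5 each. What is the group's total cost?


Cost per person:
4 x $5 = $20
Group total:
4 x $20 = $80

$80


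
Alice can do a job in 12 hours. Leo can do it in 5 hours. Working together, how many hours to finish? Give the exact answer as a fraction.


Alice's rate: 1/12 of the job per hour
Leo's rate: 1/5 of the job per hour
Combined rate: 1/12 + 1/5 = 17/60 per hour
Time = 1 / (17/60) = 60/17 hours (≈ 3.53 hours)

60/17 hours


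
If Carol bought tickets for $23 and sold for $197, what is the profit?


Selling price = $197
Cost price = $23
Profit = selling price - cost price:
Profit = $197 - $23 = $174

$174


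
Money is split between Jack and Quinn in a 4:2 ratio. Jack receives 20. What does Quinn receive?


Find the multiplier:
20 / 4 = 5
Apply to Quinn's share:
2 x 5 = 10

10


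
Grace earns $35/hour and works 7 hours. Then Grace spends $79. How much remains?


Calculate earnings:
7 x $35 = $245
Subtract spending:
$245 - $79 = $166

$166


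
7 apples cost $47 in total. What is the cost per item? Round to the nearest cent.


Total cost: $47
Number of items: 7
Unit price: $47 / 7 = $6.7142... ≈ $6.71

$6.71


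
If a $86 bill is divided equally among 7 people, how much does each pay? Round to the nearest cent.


Total bill: $86
Number of people: 7
Each pays: $86 / 7 = $12.2857... ≈ $12.29

$12.29


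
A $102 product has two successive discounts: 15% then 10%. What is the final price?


First discount:
15% of $102 = $15.30
Price after first discount:
$102 - $15.30 = $86.70
Second discount:
10% of $86.70 = $8.67
Final price:
$86.70 - $8.67 = $78.03

$78.03


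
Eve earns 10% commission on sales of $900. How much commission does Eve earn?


Convert rate to decimal:
10% = 0.1
Multiply by sales:
$900 x 0.1 = $90

$90


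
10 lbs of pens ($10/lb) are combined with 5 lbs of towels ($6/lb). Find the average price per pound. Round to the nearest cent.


Cost of pens:
10 x $10 = $100
Cost of towels:
5 x $6 = $30
Total cost: $100 + $30 = $130
Total weight: 15 lbs
Average: $130 / 15 = $8.6666... ≈ $8.67/lb

$8.67/lb


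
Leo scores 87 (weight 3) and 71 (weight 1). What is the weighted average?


Weighted sum:
3 x 87 + 1 x 71 = 332
Total weight:
3 + 1 = 4
Weighted average:
332 / 4 = 83

83


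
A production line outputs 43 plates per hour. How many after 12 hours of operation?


Production rate: 43 plates per hour
Time: 12 hours
Total: 43 x 12 = 516 plates

516 plates


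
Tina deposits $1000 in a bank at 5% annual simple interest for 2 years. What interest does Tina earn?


Use the formula I = P x R x T / 100
P x R x T = 1000 x 5 x 2 = 10000
I = 10000 / 100 = $100

$100


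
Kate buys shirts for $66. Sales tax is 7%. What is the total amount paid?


Calculate the tax:
7% of $66 = $4.62
Add tax to price:
$66 + $4.62 = $70.62

$70.62


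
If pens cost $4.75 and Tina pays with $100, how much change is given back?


Start with the amount paid:
$100
Subtract the price:
$100 - $4.75 = $95.25

$95.25


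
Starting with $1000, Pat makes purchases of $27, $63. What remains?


Add up expenses:
$27 + $63 = $90
Subtract from budget:
$1000 - $90 = $910

$910


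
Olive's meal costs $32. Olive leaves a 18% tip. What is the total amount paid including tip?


Calculate the tip:
18% of $32 = $5.76
Add tip to meal cost:
$32 + $5.76 = $37.76

$37.76


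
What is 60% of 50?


Convert percentage to decimal:
60% = 0.6
Multiply:
50 x 0.6 = 30

30


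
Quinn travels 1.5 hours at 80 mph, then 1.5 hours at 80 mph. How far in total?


Leg 1 distance:
80 x 1.5 = 120 miles
Leg 2 distance:
80 x 1.5 = 120 miles
Total distance:
120 + 120 = 240 miles

240 miles


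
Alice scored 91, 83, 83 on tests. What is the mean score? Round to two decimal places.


Add the scores:
91 + 83 + 83 = 257
Divide by the number of tests:
257 / 3 = 85.6666... ≈ 85.67

85.67


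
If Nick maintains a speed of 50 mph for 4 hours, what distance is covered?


Use the formula: distance = speed x time
Speed = 50 mph, Time = 4 hours
50 x 4 = 200 miles

200 miles


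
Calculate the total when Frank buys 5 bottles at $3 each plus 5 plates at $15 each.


Cost of bottles:
5 x $3 = $15
Cost of plates:
5 x $15 = $75
Add both:
$15 + $75 = $90

$90


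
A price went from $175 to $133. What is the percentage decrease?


Find the absolute change:
|133 - 175| = 42
Divide by original and multiply by 100:
42 / 175 x 100 = 24%

24%


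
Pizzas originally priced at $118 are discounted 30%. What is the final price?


Calculate the discount amount:
30% of $118 = $35.40
Subtract from original:
$118 - $35.40 = $82.60

$82.60


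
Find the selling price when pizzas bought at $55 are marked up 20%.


Calculate the markup amount:
20% of $55 = $11
Add to cost:
$55 + $11 = $66

$66


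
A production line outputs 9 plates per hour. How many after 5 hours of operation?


Production rate: 9 plates per hour
Time: 5 hours
Total: 9 x 5 = 45 plates

45 plates


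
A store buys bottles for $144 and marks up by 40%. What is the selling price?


Calculate the markup amount:
40% of $144 = $57.60
Add to cost:
$144 + $57.60 = $201.60

$201.60
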